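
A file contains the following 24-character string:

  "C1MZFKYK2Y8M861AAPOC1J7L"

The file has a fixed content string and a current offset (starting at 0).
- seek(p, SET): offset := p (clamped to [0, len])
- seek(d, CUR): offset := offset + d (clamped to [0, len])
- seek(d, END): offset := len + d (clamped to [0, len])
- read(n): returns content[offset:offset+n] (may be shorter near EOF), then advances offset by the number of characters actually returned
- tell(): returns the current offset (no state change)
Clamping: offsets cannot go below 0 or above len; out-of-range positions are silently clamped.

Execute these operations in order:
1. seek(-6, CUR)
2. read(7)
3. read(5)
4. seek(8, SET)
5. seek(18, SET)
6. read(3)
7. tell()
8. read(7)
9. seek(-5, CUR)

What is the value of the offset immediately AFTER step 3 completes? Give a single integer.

Answer: 12

Derivation:
After 1 (seek(-6, CUR)): offset=0
After 2 (read(7)): returned 'C1MZFKY', offset=7
After 3 (read(5)): returned 'K2Y8M', offset=12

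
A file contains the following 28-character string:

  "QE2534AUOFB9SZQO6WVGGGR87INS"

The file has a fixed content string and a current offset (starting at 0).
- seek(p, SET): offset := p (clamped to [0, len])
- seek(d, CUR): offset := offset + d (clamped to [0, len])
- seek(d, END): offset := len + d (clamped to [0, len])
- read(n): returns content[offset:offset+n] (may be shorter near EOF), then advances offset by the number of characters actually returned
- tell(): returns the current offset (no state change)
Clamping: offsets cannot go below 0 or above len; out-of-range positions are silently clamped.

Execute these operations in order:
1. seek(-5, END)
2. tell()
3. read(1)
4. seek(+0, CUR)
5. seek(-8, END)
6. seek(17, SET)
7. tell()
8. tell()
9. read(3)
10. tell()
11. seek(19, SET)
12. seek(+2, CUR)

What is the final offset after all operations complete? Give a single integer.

Answer: 21

Derivation:
After 1 (seek(-5, END)): offset=23
After 2 (tell()): offset=23
After 3 (read(1)): returned '8', offset=24
After 4 (seek(+0, CUR)): offset=24
After 5 (seek(-8, END)): offset=20
After 6 (seek(17, SET)): offset=17
After 7 (tell()): offset=17
After 8 (tell()): offset=17
After 9 (read(3)): returned 'WVG', offset=20
After 10 (tell()): offset=20
After 11 (seek(19, SET)): offset=19
After 12 (seek(+2, CUR)): offset=21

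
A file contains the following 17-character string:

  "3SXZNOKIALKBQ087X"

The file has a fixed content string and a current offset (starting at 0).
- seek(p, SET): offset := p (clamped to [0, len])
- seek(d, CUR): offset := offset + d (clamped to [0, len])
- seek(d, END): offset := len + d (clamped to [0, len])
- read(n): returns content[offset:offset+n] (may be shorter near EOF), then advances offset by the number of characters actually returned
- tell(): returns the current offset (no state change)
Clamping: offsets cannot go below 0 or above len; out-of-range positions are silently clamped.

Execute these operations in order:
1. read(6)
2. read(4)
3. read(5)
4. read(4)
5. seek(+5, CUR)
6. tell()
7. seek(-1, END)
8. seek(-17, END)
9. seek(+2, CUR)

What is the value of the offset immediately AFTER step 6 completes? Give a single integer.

Answer: 17

Derivation:
After 1 (read(6)): returned '3SXZNO', offset=6
After 2 (read(4)): returned 'KIAL', offset=10
After 3 (read(5)): returned 'KBQ08', offset=15
After 4 (read(4)): returned '7X', offset=17
After 5 (seek(+5, CUR)): offset=17
After 6 (tell()): offset=17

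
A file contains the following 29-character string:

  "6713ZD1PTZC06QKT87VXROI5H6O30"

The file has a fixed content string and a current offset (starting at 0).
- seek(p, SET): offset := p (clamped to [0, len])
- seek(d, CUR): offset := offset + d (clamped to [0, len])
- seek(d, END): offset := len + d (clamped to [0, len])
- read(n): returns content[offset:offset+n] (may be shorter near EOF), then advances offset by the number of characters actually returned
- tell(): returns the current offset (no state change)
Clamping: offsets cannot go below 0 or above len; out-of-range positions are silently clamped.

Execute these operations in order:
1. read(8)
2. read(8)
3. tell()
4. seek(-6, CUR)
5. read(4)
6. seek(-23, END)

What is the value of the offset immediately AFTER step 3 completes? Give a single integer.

Answer: 16

Derivation:
After 1 (read(8)): returned '6713ZD1P', offset=8
After 2 (read(8)): returned 'TZC06QKT', offset=16
After 3 (tell()): offset=16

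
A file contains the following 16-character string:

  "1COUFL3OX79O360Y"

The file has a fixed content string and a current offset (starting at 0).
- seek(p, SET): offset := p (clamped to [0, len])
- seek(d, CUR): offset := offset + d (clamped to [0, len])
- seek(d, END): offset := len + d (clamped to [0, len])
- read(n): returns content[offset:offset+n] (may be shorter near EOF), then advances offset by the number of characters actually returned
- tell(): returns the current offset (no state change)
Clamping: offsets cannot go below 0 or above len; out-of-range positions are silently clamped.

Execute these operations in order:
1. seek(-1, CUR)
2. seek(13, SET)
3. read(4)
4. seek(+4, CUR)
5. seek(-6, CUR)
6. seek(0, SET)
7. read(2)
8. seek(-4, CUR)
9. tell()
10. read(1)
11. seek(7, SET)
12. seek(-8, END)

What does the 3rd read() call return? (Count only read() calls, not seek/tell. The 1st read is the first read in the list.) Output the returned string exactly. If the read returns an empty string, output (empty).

Answer: 1

Derivation:
After 1 (seek(-1, CUR)): offset=0
After 2 (seek(13, SET)): offset=13
After 3 (read(4)): returned '60Y', offset=16
After 4 (seek(+4, CUR)): offset=16
After 5 (seek(-6, CUR)): offset=10
After 6 (seek(0, SET)): offset=0
After 7 (read(2)): returned '1C', offset=2
After 8 (seek(-4, CUR)): offset=0
After 9 (tell()): offset=0
After 10 (read(1)): returned '1', offset=1
After 11 (seek(7, SET)): offset=7
After 12 (seek(-8, END)): offset=8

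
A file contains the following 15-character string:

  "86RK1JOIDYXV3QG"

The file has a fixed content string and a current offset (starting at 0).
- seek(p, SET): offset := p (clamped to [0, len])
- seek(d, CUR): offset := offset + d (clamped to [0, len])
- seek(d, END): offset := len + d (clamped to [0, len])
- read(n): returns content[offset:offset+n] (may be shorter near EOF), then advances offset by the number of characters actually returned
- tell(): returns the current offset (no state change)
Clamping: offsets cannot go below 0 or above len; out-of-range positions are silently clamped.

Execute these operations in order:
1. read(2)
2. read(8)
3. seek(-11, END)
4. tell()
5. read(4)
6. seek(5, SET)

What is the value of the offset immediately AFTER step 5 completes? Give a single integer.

After 1 (read(2)): returned '86', offset=2
After 2 (read(8)): returned 'RK1JOIDY', offset=10
After 3 (seek(-11, END)): offset=4
After 4 (tell()): offset=4
After 5 (read(4)): returned '1JOI', offset=8

Answer: 8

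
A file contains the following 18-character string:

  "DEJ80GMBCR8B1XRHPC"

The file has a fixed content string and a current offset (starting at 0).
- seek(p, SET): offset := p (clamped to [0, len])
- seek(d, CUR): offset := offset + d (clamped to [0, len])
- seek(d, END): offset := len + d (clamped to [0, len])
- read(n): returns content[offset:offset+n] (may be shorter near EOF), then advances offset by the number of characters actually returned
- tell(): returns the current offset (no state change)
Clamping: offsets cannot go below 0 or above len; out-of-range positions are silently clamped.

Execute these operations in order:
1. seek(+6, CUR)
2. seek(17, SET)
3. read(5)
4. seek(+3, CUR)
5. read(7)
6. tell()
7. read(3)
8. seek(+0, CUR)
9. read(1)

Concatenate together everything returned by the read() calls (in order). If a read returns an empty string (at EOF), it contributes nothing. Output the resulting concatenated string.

Answer: C

Derivation:
After 1 (seek(+6, CUR)): offset=6
After 2 (seek(17, SET)): offset=17
After 3 (read(5)): returned 'C', offset=18
After 4 (seek(+3, CUR)): offset=18
After 5 (read(7)): returned '', offset=18
After 6 (tell()): offset=18
After 7 (read(3)): returned '', offset=18
After 8 (seek(+0, CUR)): offset=18
After 9 (read(1)): returned '', offset=18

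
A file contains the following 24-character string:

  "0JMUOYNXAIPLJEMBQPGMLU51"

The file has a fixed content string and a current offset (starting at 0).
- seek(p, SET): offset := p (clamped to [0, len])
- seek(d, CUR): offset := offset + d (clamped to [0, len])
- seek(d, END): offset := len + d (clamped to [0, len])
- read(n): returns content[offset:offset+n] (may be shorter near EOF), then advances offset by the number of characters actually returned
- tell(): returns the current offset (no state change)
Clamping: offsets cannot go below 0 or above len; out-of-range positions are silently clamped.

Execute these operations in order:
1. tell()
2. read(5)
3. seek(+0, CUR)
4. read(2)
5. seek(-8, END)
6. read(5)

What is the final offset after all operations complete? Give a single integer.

Answer: 21

Derivation:
After 1 (tell()): offset=0
After 2 (read(5)): returned '0JMUO', offset=5
After 3 (seek(+0, CUR)): offset=5
After 4 (read(2)): returned 'YN', offset=7
After 5 (seek(-8, END)): offset=16
After 6 (read(5)): returned 'QPGML', offset=21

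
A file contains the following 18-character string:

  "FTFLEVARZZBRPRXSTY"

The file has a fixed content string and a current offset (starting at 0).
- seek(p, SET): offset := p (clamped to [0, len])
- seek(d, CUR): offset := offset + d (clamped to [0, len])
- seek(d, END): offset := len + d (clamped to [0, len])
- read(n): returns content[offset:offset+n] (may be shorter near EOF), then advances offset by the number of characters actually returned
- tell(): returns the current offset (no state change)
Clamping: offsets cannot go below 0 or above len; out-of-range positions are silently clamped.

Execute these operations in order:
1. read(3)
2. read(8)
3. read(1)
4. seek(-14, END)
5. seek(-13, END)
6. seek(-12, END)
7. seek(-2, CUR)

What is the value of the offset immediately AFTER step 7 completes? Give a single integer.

Answer: 4

Derivation:
After 1 (read(3)): returned 'FTF', offset=3
After 2 (read(8)): returned 'LEVARZZB', offset=11
After 3 (read(1)): returned 'R', offset=12
After 4 (seek(-14, END)): offset=4
After 5 (seek(-13, END)): offset=5
After 6 (seek(-12, END)): offset=6
After 7 (seek(-2, CUR)): offset=4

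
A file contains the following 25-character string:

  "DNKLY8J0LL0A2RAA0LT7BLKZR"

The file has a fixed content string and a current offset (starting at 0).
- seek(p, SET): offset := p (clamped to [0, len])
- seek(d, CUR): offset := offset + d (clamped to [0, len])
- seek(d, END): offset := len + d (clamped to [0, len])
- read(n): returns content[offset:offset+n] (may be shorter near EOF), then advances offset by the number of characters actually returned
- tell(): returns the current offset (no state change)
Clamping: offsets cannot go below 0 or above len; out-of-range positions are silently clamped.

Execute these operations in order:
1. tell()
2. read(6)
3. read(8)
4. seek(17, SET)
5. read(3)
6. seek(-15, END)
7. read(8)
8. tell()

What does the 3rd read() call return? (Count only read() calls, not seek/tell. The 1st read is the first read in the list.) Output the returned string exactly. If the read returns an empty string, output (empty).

After 1 (tell()): offset=0
After 2 (read(6)): returned 'DNKLY8', offset=6
After 3 (read(8)): returned 'J0LL0A2R', offset=14
After 4 (seek(17, SET)): offset=17
After 5 (read(3)): returned 'LT7', offset=20
After 6 (seek(-15, END)): offset=10
After 7 (read(8)): returned '0A2RAA0L', offset=18
After 8 (tell()): offset=18

Answer: LT7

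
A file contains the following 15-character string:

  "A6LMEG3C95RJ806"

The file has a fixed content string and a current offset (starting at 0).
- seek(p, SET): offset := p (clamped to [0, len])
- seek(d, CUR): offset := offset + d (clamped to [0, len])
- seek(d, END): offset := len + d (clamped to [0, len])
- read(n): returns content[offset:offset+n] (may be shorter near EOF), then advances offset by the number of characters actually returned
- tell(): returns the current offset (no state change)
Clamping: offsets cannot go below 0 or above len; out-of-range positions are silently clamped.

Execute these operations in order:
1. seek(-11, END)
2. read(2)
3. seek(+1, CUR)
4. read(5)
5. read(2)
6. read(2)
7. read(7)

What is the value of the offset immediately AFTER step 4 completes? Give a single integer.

After 1 (seek(-11, END)): offset=4
After 2 (read(2)): returned 'EG', offset=6
After 3 (seek(+1, CUR)): offset=7
After 4 (read(5)): returned 'C95RJ', offset=12

Answer: 12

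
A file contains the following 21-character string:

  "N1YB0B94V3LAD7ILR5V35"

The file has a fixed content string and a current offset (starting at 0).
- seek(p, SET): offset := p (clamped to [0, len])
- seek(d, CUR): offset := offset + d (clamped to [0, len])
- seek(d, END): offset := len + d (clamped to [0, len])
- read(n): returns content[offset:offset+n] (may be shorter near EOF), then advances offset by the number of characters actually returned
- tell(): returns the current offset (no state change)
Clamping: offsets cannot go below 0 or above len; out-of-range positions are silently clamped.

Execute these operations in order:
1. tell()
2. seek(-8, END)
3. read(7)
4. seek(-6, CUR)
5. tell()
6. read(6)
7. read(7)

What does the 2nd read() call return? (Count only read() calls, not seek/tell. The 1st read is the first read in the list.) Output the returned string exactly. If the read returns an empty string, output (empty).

After 1 (tell()): offset=0
After 2 (seek(-8, END)): offset=13
After 3 (read(7)): returned '7ILR5V3', offset=20
After 4 (seek(-6, CUR)): offset=14
After 5 (tell()): offset=14
After 6 (read(6)): returned 'ILR5V3', offset=20
After 7 (read(7)): returned '5', offset=21

Answer: ILR5V3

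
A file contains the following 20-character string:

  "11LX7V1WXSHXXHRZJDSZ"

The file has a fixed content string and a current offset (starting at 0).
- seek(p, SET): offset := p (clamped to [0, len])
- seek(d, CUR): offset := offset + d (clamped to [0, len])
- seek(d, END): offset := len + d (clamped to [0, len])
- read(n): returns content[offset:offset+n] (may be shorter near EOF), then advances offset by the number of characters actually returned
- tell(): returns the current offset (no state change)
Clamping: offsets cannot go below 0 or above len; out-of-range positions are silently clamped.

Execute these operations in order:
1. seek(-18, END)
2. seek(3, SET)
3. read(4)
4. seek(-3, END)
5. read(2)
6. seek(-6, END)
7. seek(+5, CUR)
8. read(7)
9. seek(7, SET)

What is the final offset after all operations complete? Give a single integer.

Answer: 7

Derivation:
After 1 (seek(-18, END)): offset=2
After 2 (seek(3, SET)): offset=3
After 3 (read(4)): returned 'X7V1', offset=7
After 4 (seek(-3, END)): offset=17
After 5 (read(2)): returned 'DS', offset=19
After 6 (seek(-6, END)): offset=14
After 7 (seek(+5, CUR)): offset=19
After 8 (read(7)): returned 'Z', offset=20
After 9 (seek(7, SET)): offset=7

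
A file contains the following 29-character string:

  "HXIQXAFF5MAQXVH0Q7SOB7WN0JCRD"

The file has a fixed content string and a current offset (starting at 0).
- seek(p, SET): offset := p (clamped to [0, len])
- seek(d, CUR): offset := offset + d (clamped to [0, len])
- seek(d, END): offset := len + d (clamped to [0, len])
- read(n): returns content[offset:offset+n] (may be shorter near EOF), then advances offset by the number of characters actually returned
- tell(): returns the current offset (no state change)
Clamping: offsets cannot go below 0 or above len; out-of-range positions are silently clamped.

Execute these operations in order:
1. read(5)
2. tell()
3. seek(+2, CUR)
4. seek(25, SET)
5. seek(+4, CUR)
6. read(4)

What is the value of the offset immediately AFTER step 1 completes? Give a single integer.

Answer: 5

Derivation:
After 1 (read(5)): returned 'HXIQX', offset=5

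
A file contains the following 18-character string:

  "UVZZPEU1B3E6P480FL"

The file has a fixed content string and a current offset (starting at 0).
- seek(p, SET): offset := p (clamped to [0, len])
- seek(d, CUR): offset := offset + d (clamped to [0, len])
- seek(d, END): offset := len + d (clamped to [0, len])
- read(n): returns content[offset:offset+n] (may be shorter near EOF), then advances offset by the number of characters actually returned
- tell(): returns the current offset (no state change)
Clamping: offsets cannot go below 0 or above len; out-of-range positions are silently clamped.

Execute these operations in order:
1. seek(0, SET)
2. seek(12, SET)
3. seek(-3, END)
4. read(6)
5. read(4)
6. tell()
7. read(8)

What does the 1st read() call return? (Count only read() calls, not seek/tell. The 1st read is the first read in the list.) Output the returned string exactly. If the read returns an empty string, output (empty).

After 1 (seek(0, SET)): offset=0
After 2 (seek(12, SET)): offset=12
After 3 (seek(-3, END)): offset=15
After 4 (read(6)): returned '0FL', offset=18
After 5 (read(4)): returned '', offset=18
After 6 (tell()): offset=18
After 7 (read(8)): returned '', offset=18

Answer: 0FL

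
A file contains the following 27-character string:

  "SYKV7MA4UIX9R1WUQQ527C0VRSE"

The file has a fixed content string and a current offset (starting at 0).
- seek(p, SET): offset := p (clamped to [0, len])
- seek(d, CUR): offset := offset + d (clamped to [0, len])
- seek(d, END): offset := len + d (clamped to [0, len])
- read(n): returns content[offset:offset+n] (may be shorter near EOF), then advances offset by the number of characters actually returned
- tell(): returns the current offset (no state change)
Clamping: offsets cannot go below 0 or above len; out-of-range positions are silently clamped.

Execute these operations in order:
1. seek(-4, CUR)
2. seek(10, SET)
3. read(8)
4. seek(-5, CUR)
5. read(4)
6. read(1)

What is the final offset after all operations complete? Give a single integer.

After 1 (seek(-4, CUR)): offset=0
After 2 (seek(10, SET)): offset=10
After 3 (read(8)): returned 'X9R1WUQQ', offset=18
After 4 (seek(-5, CUR)): offset=13
After 5 (read(4)): returned '1WUQ', offset=17
After 6 (read(1)): returned 'Q', offset=18

Answer: 18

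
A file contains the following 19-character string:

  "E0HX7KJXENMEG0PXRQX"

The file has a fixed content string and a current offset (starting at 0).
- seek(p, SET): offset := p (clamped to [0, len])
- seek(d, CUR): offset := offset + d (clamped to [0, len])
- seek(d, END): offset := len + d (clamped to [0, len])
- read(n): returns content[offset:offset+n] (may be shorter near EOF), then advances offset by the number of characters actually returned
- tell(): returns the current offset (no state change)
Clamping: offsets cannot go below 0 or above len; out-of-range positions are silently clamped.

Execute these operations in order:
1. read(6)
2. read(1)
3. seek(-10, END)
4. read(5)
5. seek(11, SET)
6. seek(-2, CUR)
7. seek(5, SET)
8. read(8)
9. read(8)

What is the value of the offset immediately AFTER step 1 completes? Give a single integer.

After 1 (read(6)): returned 'E0HX7K', offset=6

Answer: 6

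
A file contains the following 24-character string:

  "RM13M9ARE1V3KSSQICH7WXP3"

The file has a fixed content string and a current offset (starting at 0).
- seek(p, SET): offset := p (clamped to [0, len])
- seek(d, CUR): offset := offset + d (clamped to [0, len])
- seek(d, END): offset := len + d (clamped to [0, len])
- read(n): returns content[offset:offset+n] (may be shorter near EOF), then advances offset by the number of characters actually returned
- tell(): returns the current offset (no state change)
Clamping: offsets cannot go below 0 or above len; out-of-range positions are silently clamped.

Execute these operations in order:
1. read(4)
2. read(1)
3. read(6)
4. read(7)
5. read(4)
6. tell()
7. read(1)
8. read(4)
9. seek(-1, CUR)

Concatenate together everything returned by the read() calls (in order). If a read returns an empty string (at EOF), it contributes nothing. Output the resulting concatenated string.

After 1 (read(4)): returned 'RM13', offset=4
After 2 (read(1)): returned 'M', offset=5
After 3 (read(6)): returned '9ARE1V', offset=11
After 4 (read(7)): returned '3KSSQIC', offset=18
After 5 (read(4)): returned 'H7WX', offset=22
After 6 (tell()): offset=22
After 7 (read(1)): returned 'P', offset=23
After 8 (read(4)): returned '3', offset=24
After 9 (seek(-1, CUR)): offset=23

Answer: RM13M9ARE1V3KSSQICH7WXP3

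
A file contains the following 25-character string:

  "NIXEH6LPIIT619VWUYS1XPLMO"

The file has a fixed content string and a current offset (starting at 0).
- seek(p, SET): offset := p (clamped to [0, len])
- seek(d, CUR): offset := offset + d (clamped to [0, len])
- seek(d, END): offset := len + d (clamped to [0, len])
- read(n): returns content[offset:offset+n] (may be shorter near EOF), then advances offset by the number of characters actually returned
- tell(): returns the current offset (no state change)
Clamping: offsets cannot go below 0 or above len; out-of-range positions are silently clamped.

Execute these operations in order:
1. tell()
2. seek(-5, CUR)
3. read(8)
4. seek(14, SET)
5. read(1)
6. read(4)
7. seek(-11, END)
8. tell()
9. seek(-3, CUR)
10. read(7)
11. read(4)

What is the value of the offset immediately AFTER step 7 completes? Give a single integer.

Answer: 14

Derivation:
After 1 (tell()): offset=0
After 2 (seek(-5, CUR)): offset=0
After 3 (read(8)): returned 'NIXEH6LP', offset=8
After 4 (seek(14, SET)): offset=14
After 5 (read(1)): returned 'V', offset=15
After 6 (read(4)): returned 'WUYS', offset=19
After 7 (seek(-11, END)): offset=14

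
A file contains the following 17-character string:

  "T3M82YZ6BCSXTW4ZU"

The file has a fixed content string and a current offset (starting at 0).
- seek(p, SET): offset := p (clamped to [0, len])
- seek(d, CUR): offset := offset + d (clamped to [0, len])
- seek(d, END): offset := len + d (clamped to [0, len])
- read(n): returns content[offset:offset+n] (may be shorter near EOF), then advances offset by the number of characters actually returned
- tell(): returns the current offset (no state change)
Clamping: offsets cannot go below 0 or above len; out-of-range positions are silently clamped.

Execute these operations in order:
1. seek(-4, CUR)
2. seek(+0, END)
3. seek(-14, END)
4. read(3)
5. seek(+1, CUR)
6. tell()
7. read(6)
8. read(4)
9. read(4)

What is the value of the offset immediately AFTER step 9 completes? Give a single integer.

After 1 (seek(-4, CUR)): offset=0
After 2 (seek(+0, END)): offset=17
After 3 (seek(-14, END)): offset=3
After 4 (read(3)): returned '82Y', offset=6
After 5 (seek(+1, CUR)): offset=7
After 6 (tell()): offset=7
After 7 (read(6)): returned '6BCSXT', offset=13
After 8 (read(4)): returned 'W4ZU', offset=17
After 9 (read(4)): returned '', offset=17

Answer: 17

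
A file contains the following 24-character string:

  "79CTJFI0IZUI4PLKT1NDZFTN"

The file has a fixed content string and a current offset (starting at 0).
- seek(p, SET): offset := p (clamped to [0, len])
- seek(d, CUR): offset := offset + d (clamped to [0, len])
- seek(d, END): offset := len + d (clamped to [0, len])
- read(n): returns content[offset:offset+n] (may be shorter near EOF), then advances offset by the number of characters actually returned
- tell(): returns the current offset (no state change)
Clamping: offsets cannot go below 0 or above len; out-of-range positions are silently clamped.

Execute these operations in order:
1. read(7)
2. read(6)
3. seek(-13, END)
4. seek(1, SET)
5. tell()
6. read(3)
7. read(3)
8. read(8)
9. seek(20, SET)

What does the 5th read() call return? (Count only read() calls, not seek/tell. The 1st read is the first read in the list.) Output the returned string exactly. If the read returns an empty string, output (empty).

After 1 (read(7)): returned '79CTJFI', offset=7
After 2 (read(6)): returned '0IZUI4', offset=13
After 3 (seek(-13, END)): offset=11
After 4 (seek(1, SET)): offset=1
After 5 (tell()): offset=1
After 6 (read(3)): returned '9CT', offset=4
After 7 (read(3)): returned 'JFI', offset=7
After 8 (read(8)): returned '0IZUI4PL', offset=15
After 9 (seek(20, SET)): offset=20

Answer: 0IZUI4PL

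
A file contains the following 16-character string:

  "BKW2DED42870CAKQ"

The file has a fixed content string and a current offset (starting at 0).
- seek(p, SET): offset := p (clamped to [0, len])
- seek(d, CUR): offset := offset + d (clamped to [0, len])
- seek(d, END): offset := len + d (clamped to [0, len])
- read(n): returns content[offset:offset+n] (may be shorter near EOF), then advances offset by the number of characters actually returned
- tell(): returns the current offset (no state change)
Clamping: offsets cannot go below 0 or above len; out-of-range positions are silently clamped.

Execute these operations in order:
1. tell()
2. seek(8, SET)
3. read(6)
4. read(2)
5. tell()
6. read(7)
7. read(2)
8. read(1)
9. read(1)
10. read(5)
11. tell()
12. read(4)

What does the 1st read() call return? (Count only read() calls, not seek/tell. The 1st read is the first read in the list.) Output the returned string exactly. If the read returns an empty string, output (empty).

After 1 (tell()): offset=0
After 2 (seek(8, SET)): offset=8
After 3 (read(6)): returned '2870CA', offset=14
After 4 (read(2)): returned 'KQ', offset=16
After 5 (tell()): offset=16
After 6 (read(7)): returned '', offset=16
After 7 (read(2)): returned '', offset=16
After 8 (read(1)): returned '', offset=16
After 9 (read(1)): returned '', offset=16
After 10 (read(5)): returned '', offset=16
After 11 (tell()): offset=16
After 12 (read(4)): returned '', offset=16

Answer: 2870CA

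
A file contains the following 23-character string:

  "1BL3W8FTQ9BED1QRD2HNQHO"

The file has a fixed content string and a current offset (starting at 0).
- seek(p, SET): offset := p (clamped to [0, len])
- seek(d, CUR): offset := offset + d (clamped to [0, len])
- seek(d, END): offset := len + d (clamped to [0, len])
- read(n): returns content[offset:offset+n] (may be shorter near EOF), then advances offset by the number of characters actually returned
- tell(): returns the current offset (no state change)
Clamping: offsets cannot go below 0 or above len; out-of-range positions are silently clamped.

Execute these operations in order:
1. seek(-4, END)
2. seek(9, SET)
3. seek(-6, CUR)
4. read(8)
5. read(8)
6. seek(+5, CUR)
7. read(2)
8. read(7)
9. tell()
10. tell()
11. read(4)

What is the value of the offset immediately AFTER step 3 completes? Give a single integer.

Answer: 3

Derivation:
After 1 (seek(-4, END)): offset=19
After 2 (seek(9, SET)): offset=9
After 3 (seek(-6, CUR)): offset=3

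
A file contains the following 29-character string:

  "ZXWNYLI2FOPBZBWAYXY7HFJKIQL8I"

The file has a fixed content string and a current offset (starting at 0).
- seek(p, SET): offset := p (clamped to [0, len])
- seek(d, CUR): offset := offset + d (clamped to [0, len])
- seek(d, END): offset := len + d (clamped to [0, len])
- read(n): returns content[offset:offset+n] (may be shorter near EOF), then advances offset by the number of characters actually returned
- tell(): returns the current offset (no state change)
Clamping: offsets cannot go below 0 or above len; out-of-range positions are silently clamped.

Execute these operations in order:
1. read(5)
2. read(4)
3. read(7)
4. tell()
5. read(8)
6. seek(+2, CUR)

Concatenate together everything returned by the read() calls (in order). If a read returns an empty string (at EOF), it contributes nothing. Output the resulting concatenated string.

Answer: ZXWNYLI2FOPBZBWAYXY7HFJK

Derivation:
After 1 (read(5)): returned 'ZXWNY', offset=5
After 2 (read(4)): returned 'LI2F', offset=9
After 3 (read(7)): returned 'OPBZBWA', offset=16
After 4 (tell()): offset=16
After 5 (read(8)): returned 'YXY7HFJK', offset=24
After 6 (seek(+2, CUR)): offset=26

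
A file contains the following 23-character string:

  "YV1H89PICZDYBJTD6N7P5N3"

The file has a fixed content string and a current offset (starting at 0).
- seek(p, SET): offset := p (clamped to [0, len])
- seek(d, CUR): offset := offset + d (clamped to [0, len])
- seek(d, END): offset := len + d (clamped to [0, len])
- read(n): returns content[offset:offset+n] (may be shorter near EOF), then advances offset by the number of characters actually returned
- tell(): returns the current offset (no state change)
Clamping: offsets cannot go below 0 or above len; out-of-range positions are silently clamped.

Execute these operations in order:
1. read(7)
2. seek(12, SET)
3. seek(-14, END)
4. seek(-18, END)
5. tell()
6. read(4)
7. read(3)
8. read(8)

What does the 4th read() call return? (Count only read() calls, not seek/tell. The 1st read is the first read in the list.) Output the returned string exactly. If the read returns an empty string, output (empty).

After 1 (read(7)): returned 'YV1H89P', offset=7
After 2 (seek(12, SET)): offset=12
After 3 (seek(-14, END)): offset=9
After 4 (seek(-18, END)): offset=5
After 5 (tell()): offset=5
After 6 (read(4)): returned '9PIC', offset=9
After 7 (read(3)): returned 'ZDY', offset=12
After 8 (read(8)): returned 'BJTD6N7P', offset=20

Answer: BJTD6N7P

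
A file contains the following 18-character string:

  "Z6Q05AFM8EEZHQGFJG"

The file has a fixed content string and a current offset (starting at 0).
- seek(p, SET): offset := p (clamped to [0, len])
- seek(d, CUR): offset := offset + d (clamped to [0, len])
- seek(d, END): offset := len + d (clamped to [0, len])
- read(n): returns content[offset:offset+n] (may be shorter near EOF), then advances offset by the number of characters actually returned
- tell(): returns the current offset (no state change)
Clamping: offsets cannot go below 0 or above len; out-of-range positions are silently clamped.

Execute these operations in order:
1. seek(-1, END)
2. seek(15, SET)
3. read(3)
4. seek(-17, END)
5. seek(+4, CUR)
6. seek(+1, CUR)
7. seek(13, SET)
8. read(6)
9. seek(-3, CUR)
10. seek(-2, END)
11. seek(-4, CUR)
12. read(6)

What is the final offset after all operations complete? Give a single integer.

Answer: 18

Derivation:
After 1 (seek(-1, END)): offset=17
After 2 (seek(15, SET)): offset=15
After 3 (read(3)): returned 'FJG', offset=18
After 4 (seek(-17, END)): offset=1
After 5 (seek(+4, CUR)): offset=5
After 6 (seek(+1, CUR)): offset=6
After 7 (seek(13, SET)): offset=13
After 8 (read(6)): returned 'QGFJG', offset=18
After 9 (seek(-3, CUR)): offset=15
After 10 (seek(-2, END)): offset=16
After 11 (seek(-4, CUR)): offset=12
After 12 (read(6)): returned 'HQGFJG', offset=18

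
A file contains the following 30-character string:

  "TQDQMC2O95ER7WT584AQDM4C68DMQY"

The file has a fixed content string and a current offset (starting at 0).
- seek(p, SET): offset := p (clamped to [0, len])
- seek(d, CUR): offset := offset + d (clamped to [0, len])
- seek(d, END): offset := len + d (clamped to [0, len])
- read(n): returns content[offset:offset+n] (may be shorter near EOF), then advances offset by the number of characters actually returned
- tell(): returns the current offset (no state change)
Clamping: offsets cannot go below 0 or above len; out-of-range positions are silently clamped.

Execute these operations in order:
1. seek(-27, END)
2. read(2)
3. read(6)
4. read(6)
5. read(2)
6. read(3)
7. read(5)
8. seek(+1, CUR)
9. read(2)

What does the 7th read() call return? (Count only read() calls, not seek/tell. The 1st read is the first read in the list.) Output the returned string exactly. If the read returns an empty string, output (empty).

After 1 (seek(-27, END)): offset=3
After 2 (read(2)): returned 'QM', offset=5
After 3 (read(6)): returned 'C2O95E', offset=11
After 4 (read(6)): returned 'R7WT58', offset=17
After 5 (read(2)): returned '4A', offset=19
After 6 (read(3)): returned 'QDM', offset=22
After 7 (read(5)): returned '4C68D', offset=27
After 8 (seek(+1, CUR)): offset=28
After 9 (read(2)): returned 'QY', offset=30

Answer: QY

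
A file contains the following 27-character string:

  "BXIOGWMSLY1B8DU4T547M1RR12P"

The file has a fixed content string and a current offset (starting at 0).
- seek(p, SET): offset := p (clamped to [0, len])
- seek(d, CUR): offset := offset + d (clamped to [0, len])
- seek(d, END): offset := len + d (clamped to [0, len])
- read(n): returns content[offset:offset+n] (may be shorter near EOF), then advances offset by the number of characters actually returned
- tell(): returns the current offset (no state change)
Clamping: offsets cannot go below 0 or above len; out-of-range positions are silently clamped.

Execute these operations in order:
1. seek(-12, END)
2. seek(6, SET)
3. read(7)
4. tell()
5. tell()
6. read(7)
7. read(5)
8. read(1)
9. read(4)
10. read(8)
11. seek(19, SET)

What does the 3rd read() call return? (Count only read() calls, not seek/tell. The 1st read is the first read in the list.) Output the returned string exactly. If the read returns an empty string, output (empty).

Answer: M1RR1

Derivation:
After 1 (seek(-12, END)): offset=15
After 2 (seek(6, SET)): offset=6
After 3 (read(7)): returned 'MSLY1B8', offset=13
After 4 (tell()): offset=13
After 5 (tell()): offset=13
After 6 (read(7)): returned 'DU4T547', offset=20
After 7 (read(5)): returned 'M1RR1', offset=25
After 8 (read(1)): returned '2', offset=26
After 9 (read(4)): returned 'P', offset=27
After 10 (read(8)): returned '', offset=27
After 11 (seek(19, SET)): offset=19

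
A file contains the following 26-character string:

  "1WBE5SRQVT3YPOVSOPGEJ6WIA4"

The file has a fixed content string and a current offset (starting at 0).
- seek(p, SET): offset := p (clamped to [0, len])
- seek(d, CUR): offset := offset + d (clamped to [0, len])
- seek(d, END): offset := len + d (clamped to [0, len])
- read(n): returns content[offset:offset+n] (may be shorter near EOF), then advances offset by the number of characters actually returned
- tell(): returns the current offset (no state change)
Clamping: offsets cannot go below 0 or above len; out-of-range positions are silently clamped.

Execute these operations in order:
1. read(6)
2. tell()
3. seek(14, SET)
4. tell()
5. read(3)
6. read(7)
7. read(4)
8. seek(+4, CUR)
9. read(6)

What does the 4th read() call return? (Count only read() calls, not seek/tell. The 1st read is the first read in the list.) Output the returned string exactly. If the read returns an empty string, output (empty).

Answer: A4

Derivation:
After 1 (read(6)): returned '1WBE5S', offset=6
After 2 (tell()): offset=6
After 3 (seek(14, SET)): offset=14
After 4 (tell()): offset=14
After 5 (read(3)): returned 'VSO', offset=17
After 6 (read(7)): returned 'PGEJ6WI', offset=24
After 7 (read(4)): returned 'A4', offset=26
After 8 (seek(+4, CUR)): offset=26
After 9 (read(6)): returned '', offset=26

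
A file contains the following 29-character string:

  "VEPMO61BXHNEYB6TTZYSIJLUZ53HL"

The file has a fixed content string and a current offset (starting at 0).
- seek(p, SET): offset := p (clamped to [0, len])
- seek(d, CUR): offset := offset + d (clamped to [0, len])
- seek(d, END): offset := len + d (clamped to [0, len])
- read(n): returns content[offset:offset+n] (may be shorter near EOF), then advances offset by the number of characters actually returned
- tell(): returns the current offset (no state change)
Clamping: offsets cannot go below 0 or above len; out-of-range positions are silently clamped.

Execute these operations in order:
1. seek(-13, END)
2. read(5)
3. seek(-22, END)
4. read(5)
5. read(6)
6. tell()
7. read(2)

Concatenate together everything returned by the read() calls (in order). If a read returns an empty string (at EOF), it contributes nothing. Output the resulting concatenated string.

After 1 (seek(-13, END)): offset=16
After 2 (read(5)): returned 'TZYSI', offset=21
After 3 (seek(-22, END)): offset=7
After 4 (read(5)): returned 'BXHNE', offset=12
After 5 (read(6)): returned 'YB6TTZ', offset=18
After 6 (tell()): offset=18
After 7 (read(2)): returned 'YS', offset=20

Answer: TZYSIBXHNEYB6TTZYS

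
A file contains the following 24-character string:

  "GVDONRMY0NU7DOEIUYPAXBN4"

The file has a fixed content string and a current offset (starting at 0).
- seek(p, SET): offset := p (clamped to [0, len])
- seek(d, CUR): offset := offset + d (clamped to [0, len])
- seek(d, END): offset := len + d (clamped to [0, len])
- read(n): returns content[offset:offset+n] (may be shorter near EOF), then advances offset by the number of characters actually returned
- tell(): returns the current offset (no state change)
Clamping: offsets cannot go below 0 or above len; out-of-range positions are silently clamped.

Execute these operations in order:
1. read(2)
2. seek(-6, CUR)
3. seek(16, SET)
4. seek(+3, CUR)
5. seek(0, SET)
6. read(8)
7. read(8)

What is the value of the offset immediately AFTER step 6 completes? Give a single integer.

Answer: 8

Derivation:
After 1 (read(2)): returned 'GV', offset=2
After 2 (seek(-6, CUR)): offset=0
After 3 (seek(16, SET)): offset=16
After 4 (seek(+3, CUR)): offset=19
After 5 (seek(0, SET)): offset=0
After 6 (read(8)): returned 'GVDONRMY', offset=8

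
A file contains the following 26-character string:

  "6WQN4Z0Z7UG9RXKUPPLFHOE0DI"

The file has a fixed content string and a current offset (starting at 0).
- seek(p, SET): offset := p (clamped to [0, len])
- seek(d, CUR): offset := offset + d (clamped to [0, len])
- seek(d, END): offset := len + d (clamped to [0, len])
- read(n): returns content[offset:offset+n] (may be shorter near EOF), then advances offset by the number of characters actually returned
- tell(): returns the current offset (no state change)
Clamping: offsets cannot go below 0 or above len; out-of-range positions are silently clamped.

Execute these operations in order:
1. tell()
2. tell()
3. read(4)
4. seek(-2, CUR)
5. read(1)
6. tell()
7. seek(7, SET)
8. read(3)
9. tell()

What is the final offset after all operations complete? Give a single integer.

After 1 (tell()): offset=0
After 2 (tell()): offset=0
After 3 (read(4)): returned '6WQN', offset=4
After 4 (seek(-2, CUR)): offset=2
After 5 (read(1)): returned 'Q', offset=3
After 6 (tell()): offset=3
After 7 (seek(7, SET)): offset=7
After 8 (read(3)): returned 'Z7U', offset=10
After 9 (tell()): offset=10

Answer: 10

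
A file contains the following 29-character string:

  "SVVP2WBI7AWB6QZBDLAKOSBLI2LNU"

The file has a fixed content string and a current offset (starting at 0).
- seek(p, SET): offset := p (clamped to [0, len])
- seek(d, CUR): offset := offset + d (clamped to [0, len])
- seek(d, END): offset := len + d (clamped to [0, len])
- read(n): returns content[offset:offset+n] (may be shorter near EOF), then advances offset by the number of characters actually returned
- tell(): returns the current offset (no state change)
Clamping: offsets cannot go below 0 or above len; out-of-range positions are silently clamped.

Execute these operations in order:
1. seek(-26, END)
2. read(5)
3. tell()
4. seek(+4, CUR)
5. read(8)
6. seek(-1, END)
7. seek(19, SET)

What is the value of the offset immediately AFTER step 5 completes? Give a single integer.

Answer: 20

Derivation:
After 1 (seek(-26, END)): offset=3
After 2 (read(5)): returned 'P2WBI', offset=8
After 3 (tell()): offset=8
After 4 (seek(+4, CUR)): offset=12
After 5 (read(8)): returned '6QZBDLAK', offset=20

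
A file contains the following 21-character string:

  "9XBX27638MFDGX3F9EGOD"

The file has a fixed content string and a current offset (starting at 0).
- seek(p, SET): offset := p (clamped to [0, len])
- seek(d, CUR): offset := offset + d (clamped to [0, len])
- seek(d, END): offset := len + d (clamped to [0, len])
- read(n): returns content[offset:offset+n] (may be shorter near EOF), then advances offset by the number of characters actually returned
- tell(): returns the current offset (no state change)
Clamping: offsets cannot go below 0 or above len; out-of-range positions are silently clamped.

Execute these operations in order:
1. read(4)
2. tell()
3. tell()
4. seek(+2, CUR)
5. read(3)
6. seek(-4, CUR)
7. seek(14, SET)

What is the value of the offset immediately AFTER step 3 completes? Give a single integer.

Answer: 4

Derivation:
After 1 (read(4)): returned '9XBX', offset=4
After 2 (tell()): offset=4
After 3 (tell()): offset=4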